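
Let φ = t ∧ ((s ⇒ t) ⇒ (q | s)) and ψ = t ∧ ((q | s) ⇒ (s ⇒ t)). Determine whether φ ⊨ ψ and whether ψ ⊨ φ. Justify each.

(⟹) Assume the antecedent. If q is true, the antecedent forces (q = T, t = T, s = F) or (q = T, t = T, s = T), and t ∧ ((q | s) ⇒ (s ⇒ t)) holds there. If q is false, the antecedent forces (q = F, t = T, s = T), and t ∧ ((q | s) ⇒ (s ⇒ t)) holds there. Either way t ∧ ((q | s) ⇒ (s ⇒ t)) holds.

(⟸) This fails. Under q = F, t = T, s = F, the left side is false but the right side is true.

Not equivalent: only (⇒) holds.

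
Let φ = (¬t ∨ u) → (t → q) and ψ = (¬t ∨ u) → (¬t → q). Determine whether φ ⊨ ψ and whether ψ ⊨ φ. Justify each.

Both directions fail.

(→) This fails. Under u = F, t = F, q = F, the left side is true but the right side is false.

(←) This fails. Under u = T, t = T, q = F, the left side is false but the right side is true.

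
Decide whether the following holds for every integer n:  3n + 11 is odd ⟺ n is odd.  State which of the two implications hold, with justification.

(→) This fails: n = 0 gives 3n + 11 = 11, which is odd, but 0 is even, not odd.

(←) This also fails: n = 7 is odd, but 3n + 11 = 32 is even, not odd.

Neither direction holds.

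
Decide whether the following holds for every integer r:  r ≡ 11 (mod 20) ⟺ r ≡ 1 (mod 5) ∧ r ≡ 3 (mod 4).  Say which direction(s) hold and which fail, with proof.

Both directions hold; the statement is true.

(⇐) If r ≡ 1 (mod 5) and r ≡ 3 (mod 4), then by the Chinese remainder theorem r ≡ 11 (mod 20). This is exactly r ≡ 11 (mod 20).

(⇒) Suppose r ≡ 11 (mod 20); write r = 20j + 11. Since 5 ∣ 20, reducing mod 5 gives r ≡ 11 ≡ 1 (mod 5); since 4 ∣ 20, reducing mod 4 gives r ≡ 11 ≡ 3 (mod 4).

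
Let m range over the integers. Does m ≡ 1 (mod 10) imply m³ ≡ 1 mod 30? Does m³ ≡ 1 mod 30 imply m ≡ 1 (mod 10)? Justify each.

(→) This fails: take m = 11. Then 11 ≡ 1 (mod 10), but 11³ = 1331 ≡ 11 (mod 30), not 1.

(←) Conversely, the residues r modulo 30 with r³ ≡ 1 (mod 30) are exactly {1}, and each is ≡ 1 (mod 10).

Only the reverse direction holds.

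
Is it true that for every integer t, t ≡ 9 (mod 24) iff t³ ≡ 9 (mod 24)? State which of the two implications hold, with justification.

Converse. Suppose t³ ≡ 9 (mod 24). The only residue r in {0, …, 23} with r³ ≡ 9 (mod 24) is r = 9, so t ≡ 9 (mod 24).

Forward direction. Suppose t ≡ 9 (mod 24). Write t = 24j + 9. Then (24j + 9)³ = 13824j³ + 15552j² + 5832j + 729 = 24(576j³ + 648j² + 243j + 30) + 9, so t³ ≡ 9 (mod 24).

The biconditional holds.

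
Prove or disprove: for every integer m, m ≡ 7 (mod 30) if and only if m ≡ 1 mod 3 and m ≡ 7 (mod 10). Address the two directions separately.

Converse. If m ≡ 1 (mod 3) and m ≡ 7 (mod 10), then by the Chinese remainder theorem m ≡ 7 (mod 30). This is exactly m ≡ 7 (mod 30).

Forward direction. Suppose m ≡ 7 (mod 30); write m = 30j + 7. Since 3 ∣ 30, reducing mod 3 gives m ≡ 7 ≡ 1 (mod 3); since 10 ∣ 30, reducing mod 10 gives m ≡ 7 (mod 10).

The biconditional holds.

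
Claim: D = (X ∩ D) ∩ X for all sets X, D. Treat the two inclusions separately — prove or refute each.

Forward inclusion. This inclusion fails. Take X = ∅, D = {1}; then 1 ∈ D but 1 ∉ (X ∩ D) ∩ X.

Reverse inclusion. Let x ∈ (X ∩ D) ∩ X. Then x ∈ X ∩ D, from which x ∈ D.

Only the reverse inclusion holds.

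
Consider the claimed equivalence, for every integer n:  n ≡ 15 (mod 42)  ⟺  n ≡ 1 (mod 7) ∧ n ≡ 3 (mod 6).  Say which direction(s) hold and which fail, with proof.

(⟹) Suppose n ≡ 15 (mod 42); write n = 42j + 15. Since 7 ∣ 42, reducing mod 7 gives n ≡ 15 ≡ 1 (mod 7); since 6 ∣ 42, reducing mod 6 gives n ≡ 15 ≡ 3 (mod 6).

(⟸) Conversely, if n ≡ 1 (mod 7) and n ≡ 3 (mod 6), then by the Chinese remainder theorem n ≡ 15 (mod 42). This is exactly n ≡ 15 (mod 42).

Equivalent; both directions hold.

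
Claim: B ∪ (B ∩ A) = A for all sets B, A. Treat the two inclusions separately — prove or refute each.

(⊆) This inclusion fails. Take B = {1}, A = ∅; then 1 ∈ B ∪ (B ∩ A) but 1 ∉ A.

(⊇) This inclusion fails. Take B = ∅, A = {1}; then 1 ∈ A but 1 ∉ B ∪ (B ∩ A).

(⊆) fails and (⊇) fails.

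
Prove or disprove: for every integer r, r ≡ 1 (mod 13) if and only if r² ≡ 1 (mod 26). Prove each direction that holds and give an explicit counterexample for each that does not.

[⇒] This fails: take r = 14. Then 14 ≡ 1 (mod 13), but 14² = 196 ≡ 14 (mod 26), not 1.

[⇐] This fails: take r = 25. Then 25² = 625 ≡ 1 (mod 26), yet 25 ≡ 12 (mod 13), not 1.

Both directions fail.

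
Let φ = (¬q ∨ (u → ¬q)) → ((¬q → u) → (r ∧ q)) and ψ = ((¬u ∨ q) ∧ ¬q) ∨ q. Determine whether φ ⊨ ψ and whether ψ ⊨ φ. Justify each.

(⇒) holds; (⇐) fails.

(←) This fails. Under r = F, u = F, q = T, the left side is false but the right side is true.

(→) Assume the antecedent. If u is true, the antecedent forces (r = F, u = T, q = T) or (r = T, u = T, q = T), and ((¬u ∨ q) ∧ ¬q) ∨ q holds there. If u is false, ((¬u ∨ q) ∧ ¬q) ∨ q reduces to true regardless of the other variables. Either way ((¬u ∨ q) ∧ ¬q) ∨ q holds.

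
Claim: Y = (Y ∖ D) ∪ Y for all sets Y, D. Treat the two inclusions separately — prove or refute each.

Both inclusions hold; the sets are equal.

(⊇) Let x ∈ (Y ∖ D) ∪ Y. Then either x ∈ Y and x ∉ D; or x ∈ Y ∩ D. In each case x ∈ Y, so (Y ∖ D) ∪ Y ⊆ Y.

(⊆) Let x ∈ Y. Then either x ∈ Y and x ∉ D; or x ∈ Y ∩ D. In each case x ∈ (Y ∖ D) ∪ Y, so Y ⊆ (Y ∖ D) ∪ Y.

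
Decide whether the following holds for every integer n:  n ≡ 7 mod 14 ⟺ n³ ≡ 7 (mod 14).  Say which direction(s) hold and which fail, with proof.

(⇒) Suppose n ≡ 7 mod 14. Write n = 14j + 7. Then (14j + 7)³ = 2744j³ + 4116j² + 2058j + 343 = 14(196j³ + 294j² + 147j + 24) + 7, so n³ ≡ 7 (mod 14).

(⇐) Conversely, suppose n³ ≡ 7 (mod 14). The only residue r in {0, …, 13} with r³ ≡ 7 (mod 14) is r = 7, so n ≡ 7 (mod 14).

The biconditional holds.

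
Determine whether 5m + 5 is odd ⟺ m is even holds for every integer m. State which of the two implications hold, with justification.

[⇐] Suppose m is even; write m = 2j. Then 5m + 5 = 5·(2j) + 5 = 2·5j + 5, which is odd.

[⇒] Suppose 5m + 5 is odd. Since 5 is odd, 5m and m have the same parity, so 5m + 5 ≡ m + 5 (mod 2). As 5 is odd, 5m + 5 is odd exactly when m is even. Thus m is even.

Equivalent; both directions hold.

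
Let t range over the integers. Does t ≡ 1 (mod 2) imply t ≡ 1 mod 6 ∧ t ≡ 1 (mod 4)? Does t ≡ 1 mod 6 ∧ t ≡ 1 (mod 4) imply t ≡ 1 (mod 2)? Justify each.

[⇐] If t ≡ 1 (mod 6) and t ≡ 1 (mod 4), then by the Chinese remainder theorem t ≡ 1 (mod 12). Since 1 ≡ 1 (mod 2) and 2 ∣ 12, we get t ≡ 1 (mod 2).

[⇒] This fails: t = 3 gives 3 ≡ 1 (mod 2) but 3 ≡ 3 (mod 6), so the conjunction on the right does not hold.

Only the reverse direction holds.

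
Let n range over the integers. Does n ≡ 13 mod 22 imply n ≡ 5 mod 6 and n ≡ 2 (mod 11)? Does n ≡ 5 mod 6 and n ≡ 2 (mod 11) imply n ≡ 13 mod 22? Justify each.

[⇒] This fails: n = 57 gives 57 ≡ 13 (mod 22) but 57 ≡ 3 (mod 6), so the conjunction on the right does not hold.

[⇐] Conversely, if n ≡ 5 (mod 6) and n ≡ 2 (mod 11), then by the Chinese remainder theorem n ≡ 35 (mod 66). Since 35 ≡ 13 (mod 22) and 22 ∣ 66, we get n ≡ 13 (mod 22).

Only the reverse direction holds.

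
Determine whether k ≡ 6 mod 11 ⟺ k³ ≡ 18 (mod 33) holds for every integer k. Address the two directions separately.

Only the converse holds.

Forward direction. This fails: take k = 17. Then 17 ≡ 6 (mod 11), but 17³ = 4913 ≡ 29 (mod 33), not 18.

Converse. The residues r modulo 33 with r³ ≡ 18 (mod 33) are exactly {6}, and each is ≡ 6 (mod 11).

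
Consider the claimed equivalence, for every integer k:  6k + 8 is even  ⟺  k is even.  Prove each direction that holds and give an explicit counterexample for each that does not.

Converse. Suppose k is even. Since 6 is even, 6k is even for every k, so 6k + 8 has the same parity as 8, which is even. Hence 6k + 8 is even.

Forward direction. This fails: take k = 1. Then 6k + 8 = 14, which is even, yet k = 1 is odd, not even.

Only the reverse direction holds.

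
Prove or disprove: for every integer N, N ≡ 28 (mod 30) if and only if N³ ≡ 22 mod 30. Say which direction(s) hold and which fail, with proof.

[⇒] Suppose N ≡ 28 (mod 30). Write N = 30j + 28. Then (30j + 28)³ = 27000j³ + 75600j² + 70560j + 21952 = 30(900j³ + 2520j² + 2352j + 731) + 22, so N³ ≡ 22 (mod 30).

[⇐] Conversely, suppose N³ ≡ 22 (mod 30). The only residue r in {0, …, 29} with r³ ≡ 22 (mod 30) is r = 28, so N ≡ 28 (mod 30).

Both directions hold.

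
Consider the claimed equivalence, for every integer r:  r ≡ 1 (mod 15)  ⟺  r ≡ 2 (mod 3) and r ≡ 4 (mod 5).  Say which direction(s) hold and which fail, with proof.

(⇒) fails and (⇐) fails.

[⇒] This fails: r = 1 gives 1 ≡ 1 (mod 15) but 1 ≡ 1 (mod 3), so the conjunction on the right does not hold.

[⇐] This fails: r = 14 satisfies both congruences on the right (14 ≡ 2 mod 3 and 14 ≡ 4 mod 5) yet 14 ≡ 14 (mod 15), not 1.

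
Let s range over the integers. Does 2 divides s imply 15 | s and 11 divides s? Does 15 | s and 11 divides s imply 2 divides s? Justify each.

(→) This fails: take s = 2. Certainly 2 ∣ 2, but 15 ∤ 2.

(←) This fails: take s = 165. Both 15 ∣ 165 and 11 ∣ 165, yet 165 is not a multiple of 2 (since 165 = 82·2 + 1), so 2 ∤ 165.

Neither implication holds.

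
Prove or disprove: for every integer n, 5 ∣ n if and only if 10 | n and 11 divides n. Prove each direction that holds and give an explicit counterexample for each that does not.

Forward direction. This fails: take n = 5. Certainly 5 ∣ 5, but 10 ∤ 5.

Converse. Suppose 10 ∣ n and 11 ∣ n. Any common multiple of 10 and 11 is a multiple of their lcm; here gcd(10, 11) = 1, so lcm(10, 11) = 10·11 = 110, so 110 ∣ n. Since 5 ∣ 110, it follows that 5 ∣ n.

Only the reverse direction holds.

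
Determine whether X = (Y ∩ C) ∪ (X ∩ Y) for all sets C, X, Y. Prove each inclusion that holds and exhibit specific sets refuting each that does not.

(⟹) This inclusion fails. Take C = ∅, X = {1}, Y = ∅; then 1 ∈ X but 1 ∉ (Y ∩ C) ∪ (X ∩ Y).

(⟸) This inclusion fails. Take C = {1}, X = ∅, Y = {1}; then 1 ∈ (Y ∩ C) ∪ (X ∩ Y) but 1 ∉ X.

(⊆) fails and (⊇) fails.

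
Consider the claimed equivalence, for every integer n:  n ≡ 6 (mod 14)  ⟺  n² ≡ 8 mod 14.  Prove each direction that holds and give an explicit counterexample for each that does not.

(⇒) Suppose n ≡ 6 (mod 14). Write n = 14j + 6. Then (14j + 6)² = 196j² + 168j + 36 = 14(14j² + 12j + 2) + 8, so n² ≡ 8 (mod 14).

(⇐) This fails: take n = 8. Then 8² = 64 ≡ 8 (mod 14), yet 8 ≡ 8 (mod 14), not 6.

Only the forward direction holds.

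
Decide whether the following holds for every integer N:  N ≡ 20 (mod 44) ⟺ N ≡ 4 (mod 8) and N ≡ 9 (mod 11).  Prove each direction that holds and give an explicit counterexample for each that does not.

Only the reverse direction holds.

(→) This fails: N = 64 gives 64 ≡ 20 (mod 44) but 64 ≡ 0 (mod 8), so the conjunction on the right does not hold.

(←) Conversely, if N ≡ 4 (mod 8) and N ≡ 9 (mod 11), then by the Chinese remainder theorem N ≡ 20 (mod 88). Since 20 ≡ 20 (mod 44) and 44 ∣ 88, we get N ≡ 20 (mod 44).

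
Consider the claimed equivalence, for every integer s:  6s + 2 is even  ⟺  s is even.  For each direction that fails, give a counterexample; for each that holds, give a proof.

The forward direction fails; the converse holds.

(→) This fails: take s = 3. Then 6s + 2 = 20, which is even, yet s = 3 is odd, not even.

(←) Suppose s is even. Since 6 is even, 6s is even for every s, so 6s + 2 has the same parity as 2, which is even. Hence 6s + 2 is even.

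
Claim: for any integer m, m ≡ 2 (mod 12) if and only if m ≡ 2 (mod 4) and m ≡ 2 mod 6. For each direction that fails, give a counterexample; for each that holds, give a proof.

(⇒) Suppose m ≡ 2 (mod 12); write m = 12j + 2. Since 4 ∣ 12, reducing mod 4 gives m ≡ 2 (mod 4); since 6 ∣ 12, reducing mod 6 gives m ≡ 2 (mod 6).

(⇐) Conversely, if m ≡ 2 (mod 4) and m ≡ 2 (mod 6), then by the Chinese remainder theorem m ≡ 2 (mod 12). This is exactly m ≡ 2 (mod 12).

The biconditional holds.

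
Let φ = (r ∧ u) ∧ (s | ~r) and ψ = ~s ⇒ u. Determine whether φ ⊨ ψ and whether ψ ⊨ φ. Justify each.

Only the forward implication holds.

Forward direction. Assume the antecedent. If u is true, ~s ⇒ u reduces to true regardless of the other variables. If u is false, the antecedent cannot hold. Either way ~s ⇒ u holds.

Converse. This fails. Under u = T, s = F, r = F, the left side is false but the right side is true.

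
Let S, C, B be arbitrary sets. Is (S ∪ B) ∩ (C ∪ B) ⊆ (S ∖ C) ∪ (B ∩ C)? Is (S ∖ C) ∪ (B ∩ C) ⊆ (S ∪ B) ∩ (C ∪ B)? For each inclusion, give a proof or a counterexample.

(⊆) This inclusion fails. Take S = {1}, C = {1}, B = ∅; then 1 ∈ (S ∪ B) ∩ (C ∪ B) but 1 ∉ (S ∖ C) ∪ (B ∩ C).

(⊇) This inclusion fails. Take S = {1}, C = ∅, B = ∅; then 1 ∈ (S ∖ C) ∪ (B ∩ C) but 1 ∉ (S ∪ B) ∩ (C ∪ B).

Both inclusions fail.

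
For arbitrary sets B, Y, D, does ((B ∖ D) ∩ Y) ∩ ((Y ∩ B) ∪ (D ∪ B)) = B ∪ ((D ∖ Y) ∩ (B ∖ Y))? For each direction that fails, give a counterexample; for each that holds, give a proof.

Forward inclusion. Let x ∈ ((B ∖ D) ∩ Y) ∩ ((Y ∩ B) ∪ (D ∪ B)). Then x ∈ B ∩ Y and x ∉ D, from which x ∈ B ∪ ((D ∖ Y) ∩ (B ∖ Y)).

Reverse inclusion. This inclusion fails. Take B = {1}, Y = ∅, D = ∅; then 1 ∈ B ∪ ((D ∖ Y) ∩ (B ∖ Y)) but 1 ∉ ((B ∖ D) ∩ Y) ∩ ((Y ∩ B) ∪ (D ∪ B)).

Only the forward inclusion holds.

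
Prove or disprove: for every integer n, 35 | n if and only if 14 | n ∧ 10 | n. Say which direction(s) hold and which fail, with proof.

(⇒) This fails: take n = 35. Certainly 35 ∣ 35, but 14 ∤ 35.

(⇐) Suppose 14 ∣ n and 10 ∣ n. Any common multiple of 14 and 10 is a multiple of their lcm; here lcm(14, 10) = 14·10/gcd(14, 10) = 140/2 = 70, so 70 ∣ n. Since 35 ∣ 70, it follows that 35 ∣ n.

The forward direction fails; the converse holds.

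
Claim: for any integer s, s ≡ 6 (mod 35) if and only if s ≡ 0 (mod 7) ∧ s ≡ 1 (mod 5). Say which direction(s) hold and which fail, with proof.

[⇒] This fails: s = 6 gives 6 ≡ 6 (mod 35) but 6 ≡ 6 (mod 7), so the conjunction on the right does not hold.

[⇐] This fails: s = 21 satisfies both congruences on the right (21 ≡ 0 mod 7 and 21 ≡ 1 mod 5) yet 21 ≡ 21 (mod 35), not 6.

Neither direction holds.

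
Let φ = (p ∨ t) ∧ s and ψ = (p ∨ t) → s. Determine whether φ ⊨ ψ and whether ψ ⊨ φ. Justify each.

Only the forward direction holds.

[⇒] Assume the antecedent. If t is true, the antecedent forces (t = T, p = F, s = T) or (t = T, p = T, s = T), and (p ∨ t) → s holds there. If t is false, the antecedent forces (t = F, p = T, s = T), and (p ∨ t) → s holds there. Either way (p ∨ t) → s holds.

[⇐] This fails. Under t = F, p = F, s = F, the left side is false but the right side is true.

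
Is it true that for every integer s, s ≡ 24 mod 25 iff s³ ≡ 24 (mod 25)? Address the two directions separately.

(⇒) Suppose s ≡ 24 mod 25. Write s = 25j + 24. Then (25j + 24)³ = 15625j³ + 45000j² + 43200j + 13824 = 25(625j³ + 1800j² + 1728j + 552) + 24, so s³ ≡ 24 (mod 25).

(⇐) Conversely, suppose s³ ≡ 24 (mod 25). The only residue r in {0, …, 24} with r³ ≡ 24 (mod 25) is r = 24, so s ≡ 24 (mod 25).

Equivalent; both directions hold.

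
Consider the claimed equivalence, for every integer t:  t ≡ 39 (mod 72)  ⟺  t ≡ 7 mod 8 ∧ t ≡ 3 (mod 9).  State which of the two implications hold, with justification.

(⟹) Suppose t ≡ 39 (mod 72); write t = 72j + 39. Since 8 ∣ 72, reducing mod 8 gives t ≡ 39 ≡ 7 (mod 8); since 9 ∣ 72, reducing mod 9 gives t ≡ 39 ≡ 3 (mod 9).

(⟸) Conversely, if t ≡ 7 (mod 8) and t ≡ 3 (mod 9), then by the Chinese remainder theorem t ≡ 39 (mod 72). This is exactly t ≡ 39 (mod 72).

Both directions hold.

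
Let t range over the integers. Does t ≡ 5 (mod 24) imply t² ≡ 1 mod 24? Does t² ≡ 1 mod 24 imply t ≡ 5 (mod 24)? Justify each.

Only the forward direction holds.

(⟹) Suppose t ≡ 5 (mod 24). Write t = 24j + 5. Then (24j + 5)² = 576j² + 240j + 25 = 24(24j² + 10j + 1) + 1, so t² ≡ 1 (mod 24).

(⟸) This fails: take t = 1. Then 1² = 1 ≡ 1 (mod 24), yet 1 ≡ 1 (mod 24), not 5.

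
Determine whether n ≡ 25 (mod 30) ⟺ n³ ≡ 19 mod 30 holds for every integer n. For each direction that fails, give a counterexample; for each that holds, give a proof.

Neither direction holds.

(→) This fails: take n = 25. Then 25 ≡ 25 (mod 30), but 25³ = 15625 ≡ 25 (mod 30), not 19.

(←) This fails: take n = 19. Then 19³ = 6859 ≡ 19 (mod 30), yet 19 ≡ 19 (mod 30), not 25.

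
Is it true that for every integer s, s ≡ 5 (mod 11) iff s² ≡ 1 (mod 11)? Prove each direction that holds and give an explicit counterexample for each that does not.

(⇒) This fails: take s = 5. Then 5 ≡ 5 (mod 11), but 5² = 25 ≡ 3 (mod 11), not 1.

(⇐) This fails: take s = 1. Then 1² = 1 ≡ 1 (mod 11), yet 1 ≡ 1 (mod 11), not 5.

Both directions fail.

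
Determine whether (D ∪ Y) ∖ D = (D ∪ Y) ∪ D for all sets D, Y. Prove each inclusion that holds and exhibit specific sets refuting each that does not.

(⟹) Let x ∈ (D ∪ Y) ∖ D. Then x ∈ Y and x ∉ D, from which x ∈ (D ∪ Y) ∪ D.

(⟸) This inclusion fails. Take D = {1}, Y = ∅; then 1 ∈ (D ∪ Y) ∪ D but 1 ∉ (D ∪ Y) ∖ D.

The sets are not equal: only the forward inclusion holds.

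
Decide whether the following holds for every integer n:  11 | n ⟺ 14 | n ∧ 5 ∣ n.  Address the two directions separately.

Neither direction holds.

(⟹) This fails: take n = 11. Certainly 11 ∣ 11, but 14 ∤ 11.

(⟸) This fails: take n = 70. Both 14 ∣ 70 and 5 ∣ 70, yet 70 is not a multiple of 11 (since 70 = 6·11 + 4), so 11 ∤ 70.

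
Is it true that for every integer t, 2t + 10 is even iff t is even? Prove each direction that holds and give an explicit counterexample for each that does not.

The forward direction fails; the converse holds.

(⇒) This fails: take t = 3. Then 2t + 10 = 16, which is even, yet t = 3 is odd, not even.

(⇐) Suppose t is even. Since 2 is even, 2t is even for every t, so 2t + 10 has the same parity as 10, which is even. Hence 2t + 10 is even.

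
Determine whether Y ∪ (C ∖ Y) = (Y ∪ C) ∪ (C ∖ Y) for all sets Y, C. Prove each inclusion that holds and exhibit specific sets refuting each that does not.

(⊆) Let x ∈ Y ∪ (C ∖ Y). Then either x ∈ Y and x ∉ C; or x ∈ C and x ∉ Y; or x ∈ Y ∩ C. In each case x ∈ (Y ∪ C) ∪ (C ∖ Y), so Y ∪ (C ∖ Y) ⊆ (Y ∪ C) ∪ (C ∖ Y).

(⊇) Let x ∈ (Y ∪ C) ∪ (C ∖ Y). Then either x ∈ Y and x ∉ C; or x ∈ C and x ∉ Y; or x ∈ Y ∩ C. In each case x ∈ Y ∪ (C ∖ Y), so (Y ∪ C) ∪ (C ∖ Y) ⊆ Y ∪ (C ∖ Y).

Both inclusions hold.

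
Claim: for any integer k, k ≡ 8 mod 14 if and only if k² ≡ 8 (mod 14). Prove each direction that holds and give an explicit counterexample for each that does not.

Only the forward implication holds.

(→) Suppose k ≡ 8 mod 14. Write k = 14j + 8. Then (14j + 8)² = 196j² + 224j + 64 = 14(14j² + 16j + 4) + 8, so k² ≡ 8 (mod 14).

(←) This fails: take k = 6. Then 6² = 36 ≡ 8 (mod 14), yet 6 ≡ 6 (mod 14), not 8.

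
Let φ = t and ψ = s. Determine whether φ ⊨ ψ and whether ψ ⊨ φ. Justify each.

Neither implication holds.

Forward direction. This fails. Under t = T, s = F, the left side is true but the right side is false.

Converse. This fails. Under t = F, s = T, the left side is false but the right side is true.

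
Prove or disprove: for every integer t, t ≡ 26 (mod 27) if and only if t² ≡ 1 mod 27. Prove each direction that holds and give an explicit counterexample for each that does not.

Only the forward direction holds.

(⟸) This fails: take t = 1. Then 1² = 1 ≡ 1 (mod 27), yet 1 ≡ 1 (mod 27), not 26.

(⟹) Suppose t ≡ 26 (mod 27). Write t = 27j + 26. Then (27j + 26)² = 729j² + 1404j + 676 = 27(27j² + 52j + 25) + 1, so t² ≡ 1 (mod 27).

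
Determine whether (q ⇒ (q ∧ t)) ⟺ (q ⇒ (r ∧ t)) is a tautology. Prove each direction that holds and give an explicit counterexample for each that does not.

(→) This fails. Under q = T, r = F, t = T, the left side is true but the right side is false.

(←) Assume the antecedent. If q is true, the antecedent forces (q = T, r = T, t = T), and q ⇒ (q ∧ t) holds there. If q is false, q ⇒ (q ∧ t) reduces to true regardless of the other variables. Either way q ⇒ (q ∧ t) holds.

Only the converse holds.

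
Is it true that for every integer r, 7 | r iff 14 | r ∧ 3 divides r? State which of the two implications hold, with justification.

Only the reverse direction holds.

Forward direction. This fails: take r = 7. Certainly 7 ∣ 7, but 14 ∤ 7.

Converse. Suppose 14 ∣ r and 3 ∣ r. Any common multiple of 14 and 3 is a multiple of their lcm; here gcd(14, 3) = 1, so lcm(14, 3) = 14·3 = 42, so 42 ∣ r. Since 7 ∣ 42, it follows that 7 ∣ r.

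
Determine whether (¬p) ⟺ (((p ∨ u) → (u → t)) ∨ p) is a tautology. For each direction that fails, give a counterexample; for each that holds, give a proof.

(⇒) This fails. Under t = F, u = T, p = F, the left side is true but the right side is false.

(⇐) This fails. Under t = F, u = F, p = T, the left side is false but the right side is true.

Both directions fail.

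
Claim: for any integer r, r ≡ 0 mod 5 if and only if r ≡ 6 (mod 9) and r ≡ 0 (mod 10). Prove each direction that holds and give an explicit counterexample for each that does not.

Only the converse holds.

[⇒] This fails: r = 0 gives 0 ≡ 0 (mod 5) but 0 ≡ 0 (mod 9), so the conjunction on the right does not hold.

[⇐] Conversely, if r ≡ 6 (mod 9) and r ≡ 0 (mod 10), then by the Chinese remainder theorem r ≡ 60 (mod 90). Since 60 ≡ 0 (mod 5) and 5 ∣ 90, we get r ≡ 0 (mod 5).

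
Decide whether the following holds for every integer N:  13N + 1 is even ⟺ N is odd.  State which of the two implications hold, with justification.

[⇒] Suppose 13N + 1 is even. Since 13 is odd, 13N and N have the same parity, so 13N + 1 ≡ N + 1 (mod 2). As 1 is odd, 13N + 1 is even exactly when N is odd. Thus N is odd.

[⇐] Conversely, suppose N is odd; write N = 2j + 1. Then 13N + 1 = 13·(2j + 1) + 1 = 2·13j + 14, which is even.

Equivalent; both directions hold.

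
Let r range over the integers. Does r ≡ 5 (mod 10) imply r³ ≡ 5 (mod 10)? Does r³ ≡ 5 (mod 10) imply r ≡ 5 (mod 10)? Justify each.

Equivalent; both directions hold.

[⇒] Suppose r ≡ 5 (mod 10). Write r = 10j + 5. Then (10j + 5)³ = 1000j³ + 1500j² + 750j + 125 = 10(100j³ + 150j² + 75j + 12) + 5, so r³ ≡ 5 (mod 10).

[⇐] Conversely, suppose r³ ≡ 5 (mod 10). The only residue r in {0, …, 9} with r³ ≡ 5 (mod 10) is r = 5, so r ≡ 5 (mod 10).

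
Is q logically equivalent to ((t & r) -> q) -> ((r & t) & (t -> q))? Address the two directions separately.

Neither direction holds.

(→) This fails. Under t = F, r = F, q = T, the left side is true but the right side is false.

(←) This fails. Under t = T, r = T, q = F, the left side is false but the right side is true.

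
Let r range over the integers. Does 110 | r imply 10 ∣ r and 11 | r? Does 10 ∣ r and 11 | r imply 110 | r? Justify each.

(⟸) Suppose 10 ∣ r and 11 ∣ r. Any common multiple of 10 and 11 is a multiple of their lcm; here gcd(10, 11) = 1, so lcm(10, 11) = 10·11 = 110, so 110 ∣ r.

(⟹) If 110 ∣ r, write r = 110q. Since 110 = 11·10, r = 10·(11q), so 10 ∣ r; and since 110 = 10·11, r = 11·(10q), so 11 ∣ r.

The biconditional holds.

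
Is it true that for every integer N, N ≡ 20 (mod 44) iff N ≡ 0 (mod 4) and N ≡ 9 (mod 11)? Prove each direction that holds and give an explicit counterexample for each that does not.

(⟹) Suppose N ≡ 20 (mod 44); write N = 44j + 20. Since 4 ∣ 44, reducing mod 4 gives N ≡ 20 ≡ 0 (mod 4); since 11 ∣ 44, reducing mod 11 gives N ≡ 20 ≡ 9 (mod 11).

(⟸) Conversely, if N ≡ 0 (mod 4) and N ≡ 9 (mod 11), then by the Chinese remainder theorem N ≡ 20 (mod 44). This is exactly N ≡ 20 (mod 44).

Equivalent; both directions hold.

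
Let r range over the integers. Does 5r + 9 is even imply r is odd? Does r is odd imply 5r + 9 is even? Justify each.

(⟹) Suppose 5r + 9 is even. Since 5 is odd, 5r and r have the same parity, so 5r + 9 ≡ r + 9 (mod 2). As 9 is odd, 5r + 9 is even exactly when r is odd. Thus r is odd.

(⟸) Conversely, suppose r is odd; write r = 2j + 1. Then 5r + 9 = 5·(2j + 1) + 9 = 2·5j + 14, which is even.

Equivalent; both directions hold.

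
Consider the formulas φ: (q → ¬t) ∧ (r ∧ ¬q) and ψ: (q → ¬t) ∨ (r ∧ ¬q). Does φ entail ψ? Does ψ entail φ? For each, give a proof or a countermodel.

Forward direction. Assume the antecedent. If t is true, the antecedent forces (t = T, r = T, q = F), and (q → ¬t) ∨ (r ∧ ¬q) holds there. If t is false, (q → ¬t) ∨ (r ∧ ¬q) reduces to true regardless of the other variables. Either way (q → ¬t) ∨ (r ∧ ¬q) holds.

Converse. This fails. Under t = F, r = F, q = F, the left side is false but the right side is true.

Only the forward direction holds.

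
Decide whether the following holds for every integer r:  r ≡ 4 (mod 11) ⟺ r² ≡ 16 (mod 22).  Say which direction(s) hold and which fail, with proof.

(⟹) This fails: take r = 15. Then 15 ≡ 4 (mod 11), but 15² = 225 ≡ 5 (mod 22), not 16.

(⟸) This fails: take r = 18. Then 18² = 324 ≡ 16 (mod 22), yet 18 ≡ 7 (mod 11), not 4.

Neither implication holds.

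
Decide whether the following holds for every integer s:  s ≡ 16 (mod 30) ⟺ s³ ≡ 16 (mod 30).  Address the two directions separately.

Both implications hold.

(⟹) Suppose s ≡ 16 (mod 30). Write s = 30j + 16. Then (30j + 16)³ = 27000j³ + 43200j² + 23040j + 4096 = 30(900j³ + 1440j² + 768j + 136) + 16, so s³ ≡ 16 (mod 30).

(⟸) Conversely, suppose s³ ≡ 16 (mod 30). The only residue r in {0, …, 29} with r³ ≡ 16 (mod 30) is r = 16, so s ≡ 16 (mod 30).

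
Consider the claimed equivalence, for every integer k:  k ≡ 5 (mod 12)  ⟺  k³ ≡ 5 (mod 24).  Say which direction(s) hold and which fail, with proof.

[⇒] This fails: take k = 17. Then 17 ≡ 5 (mod 12), but 17³ = 4913 ≡ 17 (mod 24), not 5.

[⇐] Conversely, the residues r modulo 24 with r³ ≡ 5 (mod 24) are exactly {5}, and each is ≡ 5 (mod 12).

The forward direction fails; the converse holds.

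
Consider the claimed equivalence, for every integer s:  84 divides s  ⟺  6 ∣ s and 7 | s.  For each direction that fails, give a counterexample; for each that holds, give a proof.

Converse. This fails: take s = 42. Both 6 ∣ 42 and 7 ∣ 42, yet 42 is not a multiple of 84 (since 42 = 0·84 + 42), so 84 ∤ 42.

Forward direction. If 84 ∣ s, write s = 84q. Since 84 = 14·6, s = 6·(14q), so 6 ∣ s; and since 84 = 12·7, s = 7·(12q), so 7 ∣ s.

Only the forward implication holds.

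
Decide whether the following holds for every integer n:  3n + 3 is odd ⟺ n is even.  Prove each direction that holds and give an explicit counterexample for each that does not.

(←) Suppose n is even; write n = 2j. Then 3n + 3 = 3·(2j) + 3 = 2·3j + 3, which is odd.

(→) Suppose 3n + 3 is odd. Since 3 is odd, 3n and n have the same parity, so 3n + 3 ≡ n + 3 (mod 2). As 3 is odd, 3n + 3 is odd exactly when n is even. Thus n is even.

Both implications hold.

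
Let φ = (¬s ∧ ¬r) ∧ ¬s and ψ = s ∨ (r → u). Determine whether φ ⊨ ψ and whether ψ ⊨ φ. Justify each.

Only the forward implication holds.

(⟹) Assume the antecedent. If r is true, the antecedent cannot hold. If r is false, s ∨ (r → u) reduces to true regardless of the other variables. Either way s ∨ (r → u) holds.

(⟸) This fails. Under r = T, u = T, s = F, the left side is false but the right side is true.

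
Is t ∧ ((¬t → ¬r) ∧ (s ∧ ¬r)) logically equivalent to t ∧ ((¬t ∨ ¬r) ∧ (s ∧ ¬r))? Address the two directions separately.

Both directions hold.

[⇒] Assume the antecedent. If s is true, the antecedent forces (s = T, r = F, t = T), and t ∧ ((¬t ∨ ¬r) ∧ (s ∧ ¬r)) holds there. If s is false, the antecedent cannot hold. Either way t ∧ ((¬t ∨ ¬r) ∧ (s ∧ ¬r)) holds.

[⇐] Assume the antecedent. If s is true, the antecedent forces (s = T, r = F, t = T), and t ∧ ((¬t → ¬r) ∧ (s ∧ ¬r)) holds there. If s is false, the antecedent cannot hold. Either way t ∧ ((¬t → ¬r) ∧ (s ∧ ¬r)) holds.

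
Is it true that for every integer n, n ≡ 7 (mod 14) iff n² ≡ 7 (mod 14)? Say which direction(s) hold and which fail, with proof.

Forward direction. Suppose n ≡ 7 (mod 14). Write n = 14j + 7. Then (14j + 7)² = 196j² + 196j + 49 = 14(14j² + 14j + 3) + 7, so n² ≡ 7 (mod 14).

Converse. Suppose n² ≡ 7 (mod 14). The only residue r in {0, …, 13} with r² ≡ 7 (mod 14) is r = 7, so n ≡ 7 (mod 14).

Both directions hold.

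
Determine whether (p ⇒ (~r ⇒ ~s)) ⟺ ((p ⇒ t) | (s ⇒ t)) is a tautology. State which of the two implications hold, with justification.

Neither implication holds.

(→) This fails. Under t = F, p = T, r = T, s = T, the left side is true but the right side is false.

(←) This fails. Under t = T, p = T, r = F, s = T, the left side is false but the right side is true.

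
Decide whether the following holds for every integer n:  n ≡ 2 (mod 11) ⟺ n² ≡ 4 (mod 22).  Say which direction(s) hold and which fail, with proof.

Both directions fail.

(→) This fails: take n = 13. Then 13 ≡ 2 (mod 11), but 13² = 169 ≡ 15 (mod 22), not 4.

(←) This fails: take n = 20. Then 20² = 400 ≡ 4 (mod 22), yet 20 ≡ 9 (mod 11), not 2.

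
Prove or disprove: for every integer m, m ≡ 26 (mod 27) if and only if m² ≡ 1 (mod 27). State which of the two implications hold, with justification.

(→) Suppose m ≡ 26 (mod 27). Write m = 27j + 26. Then (27j + 26)² = 729j² + 1404j + 676 = 27(27j² + 52j + 25) + 1, so m² ≡ 1 (mod 27).

(←) This fails: take m = 1. Then 1² = 1 ≡ 1 (mod 27), yet 1 ≡ 1 (mod 27), not 26.

Only the forward implication holds.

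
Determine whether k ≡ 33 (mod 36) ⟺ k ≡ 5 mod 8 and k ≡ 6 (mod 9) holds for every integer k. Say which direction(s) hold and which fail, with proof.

(⇒) fails; (⇐) holds.

(←) If k ≡ 5 (mod 8) and k ≡ 6 (mod 9), then by the Chinese remainder theorem k ≡ 69 (mod 72). Since 69 ≡ 33 (mod 36) and 36 ∣ 72, we get k ≡ 33 (mod 36).

(→) This fails: k = 33 gives 33 ≡ 33 (mod 36) but 33 ≡ 1 (mod 8), so the conjunction on the right does not hold.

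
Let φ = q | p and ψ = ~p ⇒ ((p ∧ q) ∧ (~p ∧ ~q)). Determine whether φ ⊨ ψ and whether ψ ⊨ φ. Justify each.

(⇒) fails; (⇐) holds.

Forward direction. This fails. Under p = F, q = T, the left side is true but the right side is false.

Converse. Assume the antecedent. If p is true, q | p reduces to true regardless of the other variables. If p is false, the antecedent cannot hold. Either way q | p holds.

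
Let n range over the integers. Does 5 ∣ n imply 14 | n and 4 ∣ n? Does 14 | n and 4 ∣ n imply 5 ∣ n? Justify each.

(⇒) This fails: take n = 5. Certainly 5 ∣ 5, but 14 ∤ 5.

(⇐) This fails: take n = 28. Both 14 ∣ 28 and 4 ∣ 28, yet 28 is not a multiple of 5 (since 28 = 5·5 + 3), so 5 ∤ 28.

Neither direction holds.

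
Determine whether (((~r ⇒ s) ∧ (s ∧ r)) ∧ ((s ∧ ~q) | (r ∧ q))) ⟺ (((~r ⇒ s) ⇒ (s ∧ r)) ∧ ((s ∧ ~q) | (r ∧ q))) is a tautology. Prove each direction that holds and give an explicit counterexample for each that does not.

(⟹) Assume the antecedent. If r is true, the antecedent forces (r = T, s = T, q = F) or (r = T, s = T, q = T), and the consequent holds there. If r is false, the antecedent cannot hold. Either way the consequent holds.

(⟸) Assume the antecedent. If r is true, the antecedent forces (r = T, s = T, q = F) or (r = T, s = T, q = T), and the consequent holds there. If r is false, the antecedent cannot hold. Either way the consequent holds.

Both implications hold.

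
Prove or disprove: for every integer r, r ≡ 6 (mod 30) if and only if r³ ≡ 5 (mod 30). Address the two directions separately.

Neither implication holds.

[⇒] This fails: take r = 6. Then 6 ≡ 6 (mod 30), but 6³ = 216 ≡ 6 (mod 30), not 5.

[⇐] This fails: take r = 5. Then 5³ = 125 ≡ 5 (mod 30), yet 5 ≡ 5 (mod 30), not 6.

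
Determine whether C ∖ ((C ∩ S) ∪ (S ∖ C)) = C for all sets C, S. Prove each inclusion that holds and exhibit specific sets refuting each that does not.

The sets are not equal: only the forward inclusion holds.

Forward inclusion. Let x ∈ C ∖ ((C ∩ S) ∪ (S ∖ C)). Then x ∈ C and x ∉ S, from which x ∈ C.

Reverse inclusion. This inclusion fails. Take C = {1}, S = {1}; then 1 ∈ C but 1 ∉ C ∖ ((C ∩ S) ∪ (S ∖ C)).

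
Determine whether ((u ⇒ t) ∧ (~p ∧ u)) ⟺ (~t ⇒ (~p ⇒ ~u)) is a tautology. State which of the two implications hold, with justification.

(→) Assume the antecedent. If p is true, the antecedent cannot hold. If p is false, the antecedent forces (p = F, t = T, u = T), and ~t ⇒ (~p ⇒ ~u) holds there. Either way ~t ⇒ (~p ⇒ ~u) holds.

(←) This fails. Under p = F, t = F, u = F, the left side is false but the right side is true.

The forward direction holds; the converse fails.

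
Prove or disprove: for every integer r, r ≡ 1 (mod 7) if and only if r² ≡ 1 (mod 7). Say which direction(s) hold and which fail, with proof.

Only the forward direction holds.

(⟸) This fails: take r = 6. Then 6² = 36 ≡ 1 (mod 7), yet 6 ≡ 6 (mod 7), not 1.

(⟹) Suppose r ≡ 1 (mod 7). Write r = 7j + 1. Then (7j + 1)² = 49j² + 14j + 1 = 7(7j² + 2j) + 1, so r² ≡ 1 (mod 7).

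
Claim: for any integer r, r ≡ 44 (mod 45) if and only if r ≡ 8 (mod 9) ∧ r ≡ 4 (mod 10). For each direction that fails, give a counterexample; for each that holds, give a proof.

(→) This fails: r = 89 gives 89 ≡ 44 (mod 45) but 89 ≡ 9 (mod 10), so the conjunction on the right does not hold.

(←) Conversely, if r ≡ 8 (mod 9) and r ≡ 4 (mod 10), then by the Chinese remainder theorem r ≡ 44 (mod 90). Since 44 ≡ 44 (mod 45) and 45 ∣ 90, we get r ≡ 44 (mod 45).

Not equivalent: only (⇐) holds.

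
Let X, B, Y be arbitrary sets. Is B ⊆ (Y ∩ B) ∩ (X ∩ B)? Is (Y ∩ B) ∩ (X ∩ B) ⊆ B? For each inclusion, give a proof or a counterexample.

Only the reverse inclusion holds.

(⊇) Let x ∈ (Y ∩ B) ∩ (X ∩ B). Then x ∈ X ∩ B ∩ Y, from which x ∈ B.

(⊆) This inclusion fails. Take X = ∅, B = {1}, Y = ∅; then 1 ∈ B but 1 ∉ (Y ∩ B) ∩ (X ∩ B).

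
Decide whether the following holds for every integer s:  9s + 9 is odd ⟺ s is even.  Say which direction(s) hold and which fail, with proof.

The biconditional holds.

Forward direction. Suppose 9s + 9 is odd. Since 9 is odd, 9s and s have the same parity, so 9s + 9 ≡ s + 9 (mod 2). As 9 is odd, 9s + 9 is odd exactly when s is even. Thus s is even.

Converse. Suppose s is even; write s = 2j. Then 9s + 9 = 9·(2j) + 9 = 2·9j + 9, which is odd.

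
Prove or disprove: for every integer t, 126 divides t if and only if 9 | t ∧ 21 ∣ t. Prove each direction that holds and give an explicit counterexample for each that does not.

[⇐] This fails: take t = 63. Both 9 ∣ 63 and 21 ∣ 63, yet 63 is not a multiple of 126 (since 63 = 0·126 + 63), so 126 ∤ 63.

[⇒] If 126 ∣ t, write t = 126q. Since 126 = 14·9, t = 9·(14q), so 9 ∣ t; and since 126 = 6·21, t = 21·(6q), so 21 ∣ t.

(⇒) holds; (⇐) fails.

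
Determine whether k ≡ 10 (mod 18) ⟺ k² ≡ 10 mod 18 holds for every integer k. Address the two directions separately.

Forward direction. Suppose k ≡ 10 (mod 18). Write k = 18j + 10. Then (18j + 10)² = 324j² + 360j + 100 = 18(18j² + 20j + 5) + 10, so k² ≡ 10 (mod 18).

Converse. This fails: take k = 8. Then 8² = 64 ≡ 10 (mod 18), yet 8 ≡ 8 (mod 18), not 10.

(⇒) holds; (⇐) fails.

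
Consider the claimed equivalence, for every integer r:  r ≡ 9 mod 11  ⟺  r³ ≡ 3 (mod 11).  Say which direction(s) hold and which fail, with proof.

Forward direction. Suppose r ≡ 9 mod 11. Write r = 11j + 9. Then (11j + 9)³ = 1331j³ + 3267j² + 2673j + 729 = 11(121j³ + 297j² + 243j + 66) + 3, so r³ ≡ 3 (mod 11).

Converse. Suppose r³ ≡ 3 (mod 11). The only residue r in {0, …, 10} with r³ ≡ 3 (mod 11) is r = 9, so r ≡ 9 (mod 11).

Both implications hold.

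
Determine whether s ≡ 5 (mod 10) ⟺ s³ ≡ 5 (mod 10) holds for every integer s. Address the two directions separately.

[⇒] Suppose s ≡ 5 (mod 10). Write s = 10j + 5. Then (10j + 5)³ = 1000j³ + 1500j² + 750j + 125 = 10(100j³ + 150j² + 75j + 12) + 5, so s³ ≡ 5 (mod 10).

[⇐] For the converse, argue contrapositively. If s ≢ 5 (mod 10), then s is congruent to one of 0, 1, 2, 3, 4, 6, 7, 8, 9 modulo 10, and these give s³ ≡ 0, 1, 8, 7, 4, 6, 3, 2, 9 respectively — never 5.

The biconditional holds.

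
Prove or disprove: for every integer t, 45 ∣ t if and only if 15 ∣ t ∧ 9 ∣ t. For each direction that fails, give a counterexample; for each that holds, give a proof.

Forward direction. If 45 ∣ t, write t = 45q. Since 45 = 3·15, t = 15·(3q), so 15 ∣ t; and since 45 = 5·9, t = 9·(5q), so 9 ∣ t.

Converse. Suppose 15 ∣ t and 9 ∣ t. Any common multiple of 15 and 9 is a multiple of their lcm; here lcm(15, 9) = 15·9/gcd(15, 9) = 135/3 = 45, so 45 ∣ t.

Both directions hold; the statement is true.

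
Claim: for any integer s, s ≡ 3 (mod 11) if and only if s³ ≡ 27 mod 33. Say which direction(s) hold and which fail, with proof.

(⟹) This fails: take s = 14. Then 14 ≡ 3 (mod 11), but 14³ = 2744 ≡ 5 (mod 33), not 27.

(⟸) Conversely, the residues r modulo 33 with r³ ≡ 27 (mod 33) are exactly {3}, and each is ≡ 3 (mod 11).

Not equivalent: only (⇐) holds.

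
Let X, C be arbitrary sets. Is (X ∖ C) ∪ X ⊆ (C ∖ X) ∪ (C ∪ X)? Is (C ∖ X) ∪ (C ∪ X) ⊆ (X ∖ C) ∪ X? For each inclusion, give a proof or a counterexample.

The sets are not equal: only the forward inclusion holds.

(⊆) Let x ∈ (X ∖ C) ∪ X. Then either x ∈ X and x ∉ C; or x ∈ X ∩ C. In each case x ∈ (C ∖ X) ∪ (C ∪ X), so (X ∖ C) ∪ X ⊆ (C ∖ X) ∪ (C ∪ X).

(⊇) This inclusion fails. Take X = ∅, C = {1}; then 1 ∈ (C ∖ X) ∪ (C ∪ X) but 1 ∉ (X ∖ C) ∪ X.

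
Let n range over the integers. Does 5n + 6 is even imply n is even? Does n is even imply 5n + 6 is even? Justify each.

(⟹) Suppose 5n + 6 is even. Since 5 is odd, 5n and n have the same parity, so 5n + 6 ≡ n + 6 (mod 2). As 6 is even, 5n + 6 is even exactly when n is even. Thus n is even.

(⟸) Conversely, suppose n is even; write n = 2j. Then 5n + 6 = 5·(2j) + 6 = 2·5j + 6, which is even.

Both directions hold; the statement is true.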